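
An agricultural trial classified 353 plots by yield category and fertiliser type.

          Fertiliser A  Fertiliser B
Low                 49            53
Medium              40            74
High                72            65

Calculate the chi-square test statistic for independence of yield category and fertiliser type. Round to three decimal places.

7.994

Row totals: 102, 114, 137. Column totals: 161, 192. Grand total N = 353.
Expected counts (row total × column total / N):
  Low, Fertiliser A: 102×161/353 = 46.5212
  Low, Fertiliser B: 102×192/353 = 55.4788
  Medium, Fertiliser A: 114×161/353 = 51.9943
  Medium, Fertiliser B: 114×192/353 = 62.0057
  High, Fertiliser A: 137×161/353 = 62.4844
  High, Fertiliser B: 137×192/353 = 74.5156
Contributions (O − E)²/E:
  (49 − 46.5212)²/46.5212 = 0.1321
  (53 − 55.4788)²/55.4788 = 0.1108
  (40 − 51.9943)²/51.9943 = 2.7669
  (74 − 62.0057)²/62.0057 = 2.3202
  (72 − 62.4844)²/62.4844 = 1.4491
  (65 − 74.5156)²/74.5156 = 1.2151
χ² = 0.1321 + 0.1108 + 2.7669 + 2.3202 + 1.4491 + 1.2151 = 7.994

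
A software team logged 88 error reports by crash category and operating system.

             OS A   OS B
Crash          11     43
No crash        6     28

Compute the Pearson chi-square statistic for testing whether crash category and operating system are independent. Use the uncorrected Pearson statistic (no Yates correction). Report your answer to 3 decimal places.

0.099

Row totals: 54, 34. Column totals: 17, 71. Grand total N = 88.
Expected counts (row total × column total / N):
  Crash, OS A: 54×17/88 = 10.4318
  Crash, OS B: 54×71/88 = 43.5682
  No crash, OS A: 34×17/88 = 6.5682
  No crash, OS B: 34×71/88 = 27.4318
Contributions (O − E)²/E:
  (11 − 10.4318)²/10.4318 = 0.0309
  (43 − 43.5682)²/43.5682 = 0.0074
  (6 − 6.5682)²/6.5682 = 0.0492
  (28 − 27.4318)²/27.4318 = 0.0118
χ² = 0.0309 + 0.0074 + 0.0492 + 0.0118 = 0.099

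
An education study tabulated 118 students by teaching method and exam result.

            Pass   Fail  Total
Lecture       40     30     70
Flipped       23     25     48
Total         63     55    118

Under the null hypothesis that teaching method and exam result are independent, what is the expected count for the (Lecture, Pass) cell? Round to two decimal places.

37.37

Row total (Lecture) = 70; column total (Pass) = 63; grand total N = 118.
Expected count = (row total × column total) / N = 70 × 63 / 118 = 37.37.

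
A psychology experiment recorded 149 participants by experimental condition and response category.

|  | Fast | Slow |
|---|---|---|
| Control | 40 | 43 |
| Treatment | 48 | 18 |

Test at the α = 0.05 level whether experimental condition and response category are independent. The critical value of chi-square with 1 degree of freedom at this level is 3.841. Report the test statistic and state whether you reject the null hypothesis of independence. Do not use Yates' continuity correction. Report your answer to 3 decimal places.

Row totals: 83, 66. Column totals: 88, 61. Grand total N = 149.
Expected counts (row total × column total / N):
  Control, Fast: 83×88/149 = 49.0201
  Control, Slow: 83×61/149 = 33.9799
  Treatment, Fast: 66×88/149 = 38.9799
  Treatment, Slow: 66×61/149 = 27.0201
Contributions (O − E)²/E:
  (40 − 49.0201)²/49.0201 = 1.6598
  (43 − 33.9799)²/33.9799 = 2.3944
  (48 − 38.9799)²/38.9799 = 2.0873
  (18 − 27.0201)²/27.0201 = 3.0112
χ² = 1.6598 + 2.3944 + 2.0873 + 3.0112 = 9.153
df = (2−1)(2−1) = 1. Since 9.153 > 3.841, reject the null hypothesis of independence at α = 0.05.

9.153; reject H₀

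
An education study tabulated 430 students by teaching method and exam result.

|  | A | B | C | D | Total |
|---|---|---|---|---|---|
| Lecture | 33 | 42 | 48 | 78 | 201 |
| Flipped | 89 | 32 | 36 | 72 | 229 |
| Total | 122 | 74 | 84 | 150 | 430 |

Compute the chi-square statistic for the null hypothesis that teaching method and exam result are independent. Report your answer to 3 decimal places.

Grand total N = 430.
Expected counts (row total × column total / N):
  Lecture, A: 201×122/430 = 57.0279
  Lecture, B: 201×74/430 = 34.5907
  Lecture, C: 201×84/430 = 39.2651
  Lecture, D: 201×150/430 = 70.1163
  Flipped, A: 229×122/430 = 64.9721
  Flipped, B: 229×74/430 = 39.4093
  Flipped, C: 229×84/430 = 44.7349
  Flipped, D: 229×150/430 = 79.8837
Contributions (O − E)²/E:
  (33 − 57.0279)²/57.0279 = 10.1238
  (42 − 34.5907)²/34.5907 = 1.5871
  (48 − 39.2651)²/39.2651 = 1.9432
  (78 − 70.1163)²/70.1163 = 0.8864
  (89 − 64.9721)²/64.9721 = 8.8860
  (32 − 39.4093)²/39.4093 = 1.3930
  (36 − 44.7349)²/44.7349 = 1.7056
  (72 − 79.8837)²/79.8837 = 0.7780
χ² = 10.1238 + 1.5871 + 1.9432 + 0.8864 + 8.8860 + 1.3930 + 1.7056 + 0.7780 = 27.303

27.303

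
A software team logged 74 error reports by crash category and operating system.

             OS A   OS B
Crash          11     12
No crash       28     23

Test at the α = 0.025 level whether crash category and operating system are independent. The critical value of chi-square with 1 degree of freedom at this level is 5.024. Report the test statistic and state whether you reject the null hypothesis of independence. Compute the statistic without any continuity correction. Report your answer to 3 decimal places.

0.318; fail to reject H₀

Row totals: 23, 51. Column totals: 39, 35. Grand total N = 74.
Expected counts (row total × column total / N):
  Crash, OS A: 23×39/74 = 12.1216
  Crash, OS B: 23×35/74 = 10.8784
  No crash, OS A: 51×39/74 = 26.8784
  No crash, OS B: 51×35/74 = 24.1216
Contributions (O − E)²/E:
  (11 − 12.1216)²/12.1216 = 0.1038
  (12 − 10.8784)²/10.8784 = 0.1156
  (28 − 26.8784)²/26.8784 = 0.0468
  (23 − 24.1216)²/24.1216 = 0.0522
χ² = 0.1038 + 0.1156 + 0.0468 + 0.0522 = 0.318
df = (2−1)(2−1) = 1. Since 0.318 < 5.024, fail to reject the null hypothesis of independence at α = 0.025.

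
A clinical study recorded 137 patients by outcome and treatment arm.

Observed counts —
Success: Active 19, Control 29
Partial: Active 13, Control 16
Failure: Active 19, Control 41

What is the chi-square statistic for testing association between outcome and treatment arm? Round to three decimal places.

1.625

Row totals: 48, 29, 60. Column totals: 51, 86. Grand total N = 137.
Expected counts (row total × column total / N):
  Success, Active: 48×51/137 = 17.8686
  Success, Control: 48×86/137 = 30.1314
  Partial, Active: 29×51/137 = 10.7956
  Partial, Control: 29×86/137 = 18.2044
  Failure, Active: 60×51/137 = 22.3358
  Failure, Control: 60×86/137 = 37.6642
Contributions (O − E)²/E:
  (19 − 17.8686)²/17.8686 = 0.0716
  (29 − 30.1314)²/30.1314 = 0.0425
  (13 − 10.7956)²/10.7956 = 0.4501
  (16 − 18.2044)²/18.2044 = 0.2669
  (19 − 22.3358)²/22.3358 = 0.4982
  (41 − 37.6642)²/37.6642 = 0.2954
χ² = 0.0716 + 0.0425 + 0.4501 + 0.2669 + 0.4982 + 0.2954 = 1.625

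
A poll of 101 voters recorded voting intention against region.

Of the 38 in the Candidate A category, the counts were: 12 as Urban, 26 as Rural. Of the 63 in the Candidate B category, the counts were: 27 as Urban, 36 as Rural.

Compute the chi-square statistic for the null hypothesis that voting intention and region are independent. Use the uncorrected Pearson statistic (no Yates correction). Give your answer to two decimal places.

Row totals: 38, 63. Column totals: 39, 62. Grand total N = 101.
Expected counts (row total × column total / N):
  Candidate A, Urban: 38×39/101 = 14.673
  Candidate A, Rural: 38×62/101 = 23.327
  Candidate B, Urban: 63×39/101 = 24.327
  Candidate B, Rural: 63×62/101 = 38.673
Contributions (O − E)²/E:
  (12 − 14.673)²/14.673 = 0.4869
  (26 − 23.327)²/23.327 = 0.3063
  (27 − 24.327)²/24.327 = 0.2937
  (36 − 38.673)²/38.673 = 0.1848
χ² = 0.4869 + 0.3063 + 0.2937 + 0.1848 = 1.27

1.27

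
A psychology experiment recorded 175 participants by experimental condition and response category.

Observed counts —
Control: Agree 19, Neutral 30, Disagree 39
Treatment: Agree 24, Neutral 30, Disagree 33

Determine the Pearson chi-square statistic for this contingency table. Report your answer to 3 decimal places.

Row totals: 88, 87. Column totals: 43, 60, 72. Grand total N = 175.
Expected counts (row total × column total / N):
  Control, Agree: 88×43/175 = 21.6229
  Control, Neutral: 88×60/175 = 30.1714
  Control, Disagree: 88×72/175 = 36.2057
  Treatment, Agree: 87×43/175 = 21.3771
  Treatment, Neutral: 87×60/175 = 29.8286
  Treatment, Disagree: 87×72/175 = 35.7943
Contributions (O − E)²/E:
  (19 − 21.6229)²/21.6229 = 0.3182
  (30 − 30.1714)²/30.1714 = 0.0010
  (39 − 36.2057)²/36.2057 = 0.2157
  (24 − 21.3771)²/21.3771 = 0.3218
  (30 − 29.8286)²/29.8286 = 0.0010
  (33 − 35.7943)²/35.7943 = 0.2181
χ² = 0.3182 + 0.0010 + 0.2157 + 0.3218 + 0.0010 + 0.2181 = 1.076

1.076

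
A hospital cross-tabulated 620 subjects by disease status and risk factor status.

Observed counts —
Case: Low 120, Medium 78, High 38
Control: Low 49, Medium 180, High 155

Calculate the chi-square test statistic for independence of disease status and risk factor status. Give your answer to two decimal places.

Row totals: 236, 384. Column totals: 169, 258, 193. Grand total N = 620.
Expected counts (row total × column total / N):
  Case, Low: 236×169/620 = 64.329
  Case, Medium: 236×258/620 = 98.206
  Case, High: 236×193/620 = 73.465
  Control, Low: 384×169/620 = 104.671
  Control, Medium: 384×258/620 = 159.794
  Control, High: 384×193/620 = 119.535
Contributions (O − E)²/E:
  (120 − 64.329)²/64.329 = 48.1783
  (78 − 98.206)²/98.206 = 4.1574
  (38 − 73.465)²/73.465 = 17.1206
  (49 − 104.671)²/104.671 = 29.6095
  (180 − 159.794)²/159.794 = 2.5551
  (155 − 119.535)²/119.535 = 10.5222
χ² = 48.1783 + 4.1574 + 17.1206 + 29.6095 + 2.5551 + 10.5222 = 112.14

112.14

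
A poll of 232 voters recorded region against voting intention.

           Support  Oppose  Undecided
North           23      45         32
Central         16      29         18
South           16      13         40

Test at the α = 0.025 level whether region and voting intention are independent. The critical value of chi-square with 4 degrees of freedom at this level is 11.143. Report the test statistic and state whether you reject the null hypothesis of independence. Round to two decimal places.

18.66; reject H₀

Row totals: 100, 63, 69. Column totals: 55, 87, 90. Grand total N = 232.
Expected counts (row total × column total / N):
  North, Support: 100×55/232 = 23.707
  North, Oppose: 100×87/232 = 37.500
  North, Undecided: 100×90/232 = 38.793
  Central, Support: 63×55/232 = 14.935
  Central, Oppose: 63×87/232 = 23.625
  Central, Undecided: 63×90/232 = 24.440
  South, Support: 69×55/232 = 16.358
  South, Oppose: 69×87/232 = 25.875
  South, Undecided: 69×90/232 = 26.767
Contributions (O − E)²/E:
  (23 − 23.707)²/23.707 = 0.0211
  (45 − 37.500)²/37.500 = 1.5000
  (32 − 38.793)²/38.793 = 1.1895
  (16 − 14.935)²/14.935 = 0.0759
  (29 − 23.625)²/23.625 = 1.2229
  (18 − 24.440)²/24.440 = 1.6970
  (16 − 16.358)²/16.358 = 0.0078
  (13 − 25.875)²/25.875 = 6.4064
  (40 − 26.767)²/26.767 = 6.5421
χ² = 0.0211 + 1.5000 + 1.1895 + 0.0759 + 1.2229 + 1.6970 + 0.0078 + 6.4064 + 6.5421 = 18.66
df = (3−1)(3−1) = 4. Since 18.66 > 11.143, reject the null hypothesis of independence at α = 0.025.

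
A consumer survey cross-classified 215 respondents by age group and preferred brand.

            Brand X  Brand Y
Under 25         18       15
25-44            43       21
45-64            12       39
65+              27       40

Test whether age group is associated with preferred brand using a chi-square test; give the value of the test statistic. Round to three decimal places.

23.721

Row totals: 33, 64, 51, 67. Column totals: 100, 115. Grand total N = 215.
Expected counts (row total × column total / N):
  Under 25, Brand X: 33×100/215 = 15.34884
  Under 25, Brand Y: 33×115/215 = 17.65116
  25-44, Brand X: 64×100/215 = 29.76744
  25-44, Brand Y: 64×115/215 = 34.23256
  45-64, Brand X: 51×100/215 = 23.72093
  45-64, Brand Y: 51×115/215 = 27.27907
  65+, Brand X: 67×100/215 = 31.16279
  65+, Brand Y: 67×115/215 = 35.83721
Contributions (O − E)²/E:
  (18 − 15.34884)²/15.34884 = 0.4579
  (15 − 17.65116)²/17.65116 = 0.3982
  (43 − 29.76744)²/29.76744 = 5.8823
  (21 − 34.23256)²/34.23256 = 5.1150
  (12 − 23.72093)²/23.72093 = 5.7915
  (39 − 27.27907)²/27.27907 = 5.0361
  (27 − 31.16279)²/31.16279 = 0.5561
  (40 − 35.83721)²/35.83721 = 0.4835
χ² = 0.4579 + 0.3982 + 5.8823 + 5.1150 + 5.7915 + 5.0361 + 0.5561 + 0.4835 = 23.721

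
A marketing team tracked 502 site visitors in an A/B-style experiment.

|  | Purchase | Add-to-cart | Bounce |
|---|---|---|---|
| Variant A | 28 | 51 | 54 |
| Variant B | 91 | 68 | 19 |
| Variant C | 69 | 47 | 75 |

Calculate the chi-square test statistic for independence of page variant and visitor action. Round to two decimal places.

Row totals: 133, 178, 191. Column totals: 188, 166, 148. Grand total N = 502.
Expected counts (row total × column total / N):
  Variant A, Purchase: 133×188/502 = 49.809
  Variant A, Add-to-cart: 133×166/502 = 43.980
  Variant A, Bounce: 133×148/502 = 39.211
  Variant B, Purchase: 178×188/502 = 66.661
  Variant B, Add-to-cart: 178×166/502 = 58.861
  Variant B, Bounce: 178×148/502 = 52.478
  Variant C, Purchase: 191×188/502 = 71.530
  Variant C, Add-to-cart: 191×166/502 = 63.159
  Variant C, Bounce: 191×148/502 = 56.311
Contributions (O − E)²/E:
  (28 − 49.809)²/49.809 = 9.5491
  (51 − 43.980)²/43.980 = 1.1205
  (54 − 39.211)²/39.211 = 5.5779
  (91 − 66.661)²/66.661 = 8.8866
  (68 − 58.861)²/58.861 = 1.4190
  (19 − 52.478)²/52.478 = 21.3571
  (69 − 71.530)²/71.530 = 0.0895
  (47 − 63.159)²/63.159 = 4.1342
  (75 − 56.311)²/56.311 = 6.2027
χ² = 9.5491 + 1.1205 + 5.5779 + 8.8866 + 1.4190 + 21.3571 + 0.0895 + 4.1342 + 6.2027 = 58.34

58.34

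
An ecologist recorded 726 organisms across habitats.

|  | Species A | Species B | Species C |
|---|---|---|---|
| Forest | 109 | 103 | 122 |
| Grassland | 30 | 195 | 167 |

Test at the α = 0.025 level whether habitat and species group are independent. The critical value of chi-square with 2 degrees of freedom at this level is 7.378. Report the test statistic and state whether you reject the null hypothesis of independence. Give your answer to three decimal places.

76.161; reject H₀

Row totals: 334, 392. Column totals: 139, 298, 289. Grand total N = 726.
Expected counts (row total × column total / N):
  Forest, Species A: 334×139/726 = 63.9477
  Forest, Species B: 334×298/726 = 137.0964
  Forest, Species C: 334×289/726 = 132.9559
  Grassland, Species A: 392×139/726 = 75.0523
  Grassland, Species B: 392×298/726 = 160.9036
  Grassland, Species C: 392×289/726 = 156.0441
Contributions (O − E)²/E:
  (109 − 63.9477)²/63.9477 = 31.7402
  (103 − 137.0964)²/137.0964 = 8.4799
  (122 − 132.9559)²/132.9559 = 0.9028
  (30 − 75.0523)²/75.0523 = 27.0439
  (195 − 160.9036)²/160.9036 = 7.2252
  (167 − 156.0441)²/156.0441 = 0.7692
χ² = 31.7402 + 8.4799 + 0.9028 + 27.0439 + 7.2252 + 0.7692 = 76.161
df = (2−1)(3−1) = 2. Since 76.161 > 7.378, reject the null hypothesis of independence at α = 0.025.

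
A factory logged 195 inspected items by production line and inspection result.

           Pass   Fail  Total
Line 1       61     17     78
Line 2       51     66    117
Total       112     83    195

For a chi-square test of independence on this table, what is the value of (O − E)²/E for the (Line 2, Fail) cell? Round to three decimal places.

Row total (Line 2) = 117; column total (Fail) = 83; N = 195.
Expected count E = 117 × 83 / 195 = 49.8000.
Contribution = (O − E)²/E = (66 − 49.8000)² / 49.8000 = 5.270.

5.270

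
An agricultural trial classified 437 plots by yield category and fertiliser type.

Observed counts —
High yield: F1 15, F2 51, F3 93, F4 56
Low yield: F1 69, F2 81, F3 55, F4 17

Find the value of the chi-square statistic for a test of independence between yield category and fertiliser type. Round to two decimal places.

72.03

Row totals: 215, 222. Column totals: 84, 132, 148, 73. Grand total N = 437.
Expected counts (row total × column total / N):
  High yield, F1: 215×84/437 = 41.327
  High yield, F2: 215×132/437 = 64.943
  High yield, F3: 215×148/437 = 72.815
  High yield, F4: 215×73/437 = 35.915
  Low yield, F1: 222×84/437 = 42.673
  Low yield, F2: 222×132/437 = 67.057
  Low yield, F3: 222×148/437 = 75.185
  Low yield, F4: 222×73/437 = 37.085
Contributions (O − E)²/E:
  (15 − 41.327)²/41.327 = 16.7714
  (51 − 64.943)²/64.943 = 2.9935
  (93 − 72.815)²/72.815 = 5.5955
  (56 − 35.915)²/35.915 = 11.2323
  (69 − 42.673)²/42.673 = 16.2424
  (81 − 67.057)²/67.057 = 2.8991
  (55 − 75.185)²/75.185 = 5.4191
  (17 − 37.085)²/37.085 = 10.8779
χ² = 16.7714 + 2.9935 + 5.5955 + 11.2323 + 16.2424 + 2.8991 + 5.4191 + 10.8779 = 72.03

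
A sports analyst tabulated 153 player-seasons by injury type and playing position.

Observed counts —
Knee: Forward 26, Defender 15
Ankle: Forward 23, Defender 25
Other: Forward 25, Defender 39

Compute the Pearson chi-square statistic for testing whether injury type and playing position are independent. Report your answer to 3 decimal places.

Row totals: 41, 48, 64. Column totals: 74, 79. Grand total N = 153.
Expected counts (row total × column total / N):
  Knee, Forward: 41×74/153 = 19.8301
  Knee, Defender: 41×79/153 = 21.1699
  Ankle, Forward: 48×74/153 = 23.2157
  Ankle, Defender: 48×79/153 = 24.7843
  Other, Forward: 64×74/153 = 30.9542
  Other, Defender: 64×79/153 = 33.0458
Contributions (O − E)²/E:
  (26 − 19.8301)²/19.8301 = 1.9197
  (15 − 21.1699)²/21.1699 = 1.7982
  (23 − 23.2157)²/23.2157 = 0.0020
  (25 − 24.7843)²/24.7843 = 0.0019
  (25 − 30.9542)²/30.9542 = 1.1453
  (39 − 33.0458)²/33.0458 = 1.0728
χ² = 1.9197 + 1.7982 + 0.0020 + 0.0019 + 1.1453 + 1.0728 = 5.940

5.940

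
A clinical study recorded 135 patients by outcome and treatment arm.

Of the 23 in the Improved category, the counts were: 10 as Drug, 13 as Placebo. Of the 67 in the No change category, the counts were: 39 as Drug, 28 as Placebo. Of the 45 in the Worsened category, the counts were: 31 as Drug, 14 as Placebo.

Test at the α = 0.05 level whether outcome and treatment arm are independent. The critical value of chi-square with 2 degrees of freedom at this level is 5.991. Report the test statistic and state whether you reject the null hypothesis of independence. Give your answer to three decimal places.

Row totals: 23, 67, 45. Column totals: 80, 55. Grand total N = 135.
Expected counts (row total × column total / N):
  Improved, Drug: 23×80/135 = 13.6296
  Improved, Placebo: 23×55/135 = 9.3704
  No change, Drug: 67×80/135 = 39.7037
  No change, Placebo: 67×55/135 = 27.2963
  Worsened, Drug: 45×80/135 = 26.6667
  Worsened, Placebo: 45×55/135 = 18.3333
Contributions (O − E)²/E:
  (10 − 13.6296)²/13.6296 = 0.9666
  (13 − 9.3704)²/9.3704 = 1.4059
  (39 − 39.7037)²/39.7037 = 0.0125
  (28 − 27.2963)²/27.2963 = 0.0181
  (31 − 26.6667)²/26.6667 = 0.7042
  (14 − 18.3333)²/18.3333 = 1.0242
χ² = 0.9666 + 1.4059 + 0.0125 + 0.0181 + 0.7042 + 1.0242 = 4.132
df = (3−1)(2−1) = 2. Since 4.132 < 5.991, fail to reject the null hypothesis of independence at α = 0.05.

4.132; fail to reject H₀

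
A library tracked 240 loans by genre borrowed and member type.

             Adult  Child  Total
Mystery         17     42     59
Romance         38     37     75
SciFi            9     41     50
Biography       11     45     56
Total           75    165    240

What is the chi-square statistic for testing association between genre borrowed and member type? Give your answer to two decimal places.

Grand total N = 240.
Expected counts (row total × column total / N):
  Mystery, Adult: 59×75/240 = 18.438
  Mystery, Child: 59×165/240 = 40.562
  Romance, Adult: 75×75/240 = 23.438
  Romance, Child: 75×165/240 = 51.562
  SciFi, Adult: 50×75/240 = 15.625
  SciFi, Child: 50×165/240 = 34.375
  Biography, Adult: 56×75/240 = 17.500
  Biography, Child: 56×165/240 = 38.500
Contributions (O − E)²/E:
  (17 − 18.438)²/18.438 = 0.1122
  (42 − 40.562)²/40.562 = 0.0510
  (38 − 23.438)²/23.438 = 9.0474
  (37 − 51.562)²/51.562 = 4.1126
  (9 − 15.625)²/15.625 = 2.8090
  (41 − 34.375)²/34.375 = 1.2768
  (11 − 17.500)²/17.500 = 2.4143
  (45 − 38.500)²/38.500 = 1.0974
χ² = 0.1122 + 0.0510 + 9.0474 + 4.1126 + 2.8090 + 1.2768 + 2.4143 + 1.0974 = 20.92

20.92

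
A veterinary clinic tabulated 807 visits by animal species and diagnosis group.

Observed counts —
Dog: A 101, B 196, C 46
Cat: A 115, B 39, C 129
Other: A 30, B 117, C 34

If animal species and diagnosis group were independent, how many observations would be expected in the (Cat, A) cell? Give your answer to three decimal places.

86.268

Row total (Cat) = 283; column total (A) = 246; grand total N = 807.
Expected count = (row total × column total) / N = 283 × 246 / 807 = 86.268.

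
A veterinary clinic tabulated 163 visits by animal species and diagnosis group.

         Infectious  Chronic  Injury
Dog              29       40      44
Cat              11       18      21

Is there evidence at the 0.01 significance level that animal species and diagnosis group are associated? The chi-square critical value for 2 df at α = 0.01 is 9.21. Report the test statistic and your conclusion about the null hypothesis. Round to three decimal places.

Row totals: 113, 50. Column totals: 40, 58, 65. Grand total N = 163.
Expected counts (row total × column total / N):
  Dog, Infectious: 113×40/163 = 27.7301
  Dog, Chronic: 113×58/163 = 40.2086
  Dog, Injury: 113×65/163 = 45.0613
  Cat, Infectious: 50×40/163 = 12.2699
  Cat, Chronic: 50×58/163 = 17.7914
  Cat, Injury: 50×65/163 = 19.9387
Contributions (O − E)²/E:
  (29 − 27.7301)²/27.7301 = 0.0582
  (40 − 40.2086)²/40.2086 = 0.0011
  (44 − 45.0613)²/45.0613 = 0.0250
  (11 − 12.2699)²/12.2699 = 0.1314
  (18 − 17.7914)²/17.7914 = 0.0024
  (21 − 19.9387)²/19.9387 = 0.0565
χ² = 0.0582 + 0.0011 + 0.0250 + 0.1314 + 0.0024 + 0.0565 = 0.275
df = (2−1)(3−1) = 2. Since 0.275 < 9.21, fail to reject the null hypothesis of independence at α = 0.01.

0.275; fail to reject H₀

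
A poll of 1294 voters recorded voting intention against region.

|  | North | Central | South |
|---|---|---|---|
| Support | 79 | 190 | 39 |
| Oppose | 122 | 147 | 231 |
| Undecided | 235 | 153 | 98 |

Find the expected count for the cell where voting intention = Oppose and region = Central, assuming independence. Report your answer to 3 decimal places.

189.335

Row total (Oppose) = 500; column total (Central) = 490; grand total N = 1294.
Expected count = (row total × column total) / N = 500 × 490 / 1294 = 189.335.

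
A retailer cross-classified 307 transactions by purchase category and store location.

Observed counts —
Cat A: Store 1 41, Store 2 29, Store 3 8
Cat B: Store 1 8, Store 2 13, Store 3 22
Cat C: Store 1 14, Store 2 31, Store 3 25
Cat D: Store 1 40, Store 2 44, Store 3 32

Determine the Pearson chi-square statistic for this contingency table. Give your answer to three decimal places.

34.819

Row totals: 78, 43, 70, 116. Column totals: 103, 117, 87. Grand total N = 307.
Expected counts (row total × column total / N):
  Cat A, Store 1: 78×103/307 = 26.1694
  Cat A, Store 2: 78×117/307 = 29.7264
  Cat A, Store 3: 78×87/307 = 22.1042
  Cat B, Store 1: 43×103/307 = 14.4267
  Cat B, Store 2: 43×117/307 = 16.3876
  Cat B, Store 3: 43×87/307 = 12.1857
  Cat C, Store 1: 70×103/307 = 23.4853
  Cat C, Store 2: 70×117/307 = 26.6775
  Cat C, Store 3: 70×87/307 = 19.8371
  Cat D, Store 1: 116×103/307 = 38.9186
  Cat D, Store 2: 116×117/307 = 44.2085
  Cat D, Store 3: 116×87/307 = 32.8730
Contributions (O − E)²/E:
  (41 − 26.1694)²/26.1694 = 8.4047
  (29 − 29.7264)²/29.7264 = 0.0178
  (8 − 22.1042)²/22.1042 = 8.9996
  (8 − 14.4267)²/14.4267 = 2.8629
  (13 − 16.3876)²/16.3876 = 0.7003
  (22 − 12.1857)²/12.1857 = 7.9044
  (14 − 23.4853)²/23.4853 = 3.8309
  (31 − 26.6775)²/26.6775 = 0.7004
  (25 − 19.8371)²/19.8371 = 1.3437
  (40 − 38.9186)²/38.9186 = 0.0300
  (44 − 44.2085)²/44.2085 = 0.0010
  (32 − 32.8730)²/32.8730 = 0.0232
χ² = 8.4047 + 0.0178 + 8.9996 + 2.8629 + 0.7003 + 7.9044 + 3.8309 + 0.7004 + 1.3437 + 0.0300 + 0.0010 + 0.0232 = 34.819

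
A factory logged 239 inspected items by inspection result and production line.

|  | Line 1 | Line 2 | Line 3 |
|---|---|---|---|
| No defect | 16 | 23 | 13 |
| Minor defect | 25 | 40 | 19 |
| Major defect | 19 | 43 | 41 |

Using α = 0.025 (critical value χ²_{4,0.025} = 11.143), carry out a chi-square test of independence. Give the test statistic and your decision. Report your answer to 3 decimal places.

8.712; fail to reject H₀

Row totals: 52, 84, 103. Column totals: 60, 106, 73. Grand total N = 239.
Expected counts (row total × column total / N):
  No defect, Line 1: 52×60/239 = 13.0544
  No defect, Line 2: 52×106/239 = 23.0628
  No defect, Line 3: 52×73/239 = 15.8828
  Minor defect, Line 1: 84×60/239 = 21.0879
  Minor defect, Line 2: 84×106/239 = 37.2552
  Minor defect, Line 3: 84×73/239 = 25.6569
  Major defect, Line 1: 103×60/239 = 25.8577
  Major defect, Line 2: 103×106/239 = 45.6820
  Major defect, Line 3: 103×73/239 = 31.4603
Contributions (O − E)²/E:
  (16 − 13.0544)²/13.0544 = 0.6646
  (23 − 23.0628)²/23.0628 = 0.0002
  (13 − 15.8828)²/15.8828 = 0.5232
  (25 − 21.0879)²/21.0879 = 0.7257
  (40 − 37.2552)²/37.2552 = 0.2022
  (19 − 25.6569)²/25.6569 = 1.7272
  (19 − 25.8577)²/25.8577 = 1.8187
  (43 − 45.6820)²/45.6820 = 0.1575
  (41 − 31.4603)²/31.4603 = 2.8927
χ² = 0.6646 + 0.0002 + 0.5232 + 0.7257 + 0.2022 + 1.7272 + 1.8187 + 0.1575 + 2.8927 = 8.712
df = (3−1)(3−1) = 4. Since 8.712 < 11.143, fail to reject the null hypothesis of independence at α = 0.025.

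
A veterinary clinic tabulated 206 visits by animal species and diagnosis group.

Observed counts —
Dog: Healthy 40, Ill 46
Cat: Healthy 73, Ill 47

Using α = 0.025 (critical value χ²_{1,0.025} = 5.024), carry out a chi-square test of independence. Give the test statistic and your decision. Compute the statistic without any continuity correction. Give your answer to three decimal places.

Row totals: 86, 120. Column totals: 113, 93. Grand total N = 206.
Expected counts (row total × column total / N):
  Dog, Healthy: 86×113/206 = 47.1748
  Dog, Ill: 86×93/206 = 38.8252
  Cat, Healthy: 120×113/206 = 65.8252
  Cat, Ill: 120×93/206 = 54.1748
Contributions (O − E)²/E:
  (40 − 47.1748)²/47.1748 = 1.0912
  (46 − 38.8252)²/38.8252 = 1.3259
  (73 − 65.8252)²/65.8252 = 0.7820
  (47 − 54.1748)²/54.1748 = 0.9502
χ² = 1.0912 + 1.3259 + 0.7820 + 0.9502 = 4.149
df = (2−1)(2−1) = 1. Since 4.149 < 5.024, fail to reject the null hypothesis of independence at α = 0.025.

4.149; fail to reject H₀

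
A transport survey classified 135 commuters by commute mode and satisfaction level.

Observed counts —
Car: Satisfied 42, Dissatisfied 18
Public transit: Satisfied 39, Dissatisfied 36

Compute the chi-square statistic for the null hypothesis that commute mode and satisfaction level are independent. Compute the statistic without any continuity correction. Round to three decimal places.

Row totals: 60, 75. Column totals: 81, 54. Grand total N = 135.
Expected counts (row total × column total / N):
  Car, Satisfied: 60×81/135 = 36.0000
  Car, Dissatisfied: 60×54/135 = 24.0000
  Public transit, Satisfied: 75×81/135 = 45.0000
  Public transit, Dissatisfied: 75×54/135 = 30.0000
Contributions (O − E)²/E:
  (42 − 36.0000)²/36.0000 = 1.0000
  (18 − 24.0000)²/24.0000 = 1.5000
  (39 − 45.0000)²/45.0000 = 0.8000
  (36 − 30.0000)²/30.0000 = 1.2000
χ² = 1.0000 + 1.5000 + 0.8000 + 1.2000 = 4.500

4.500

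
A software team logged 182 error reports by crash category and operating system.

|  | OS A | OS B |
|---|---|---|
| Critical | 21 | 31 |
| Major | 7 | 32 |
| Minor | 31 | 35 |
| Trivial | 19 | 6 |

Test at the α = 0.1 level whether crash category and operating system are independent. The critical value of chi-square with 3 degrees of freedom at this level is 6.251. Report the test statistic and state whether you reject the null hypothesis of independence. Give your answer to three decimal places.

Row totals: 52, 39, 66, 25. Column totals: 78, 104. Grand total N = 182.
Expected counts (row total × column total / N):
  Critical, OS A: 52×78/182 = 22.2857
  Critical, OS B: 52×104/182 = 29.7143
  Major, OS A: 39×78/182 = 16.7143
  Major, OS B: 39×104/182 = 22.2857
  Minor, OS A: 66×78/182 = 28.2857
  Minor, OS B: 66×104/182 = 37.7143
  Trivial, OS A: 25×78/182 = 10.7143
  Trivial, OS B: 25×104/182 = 14.2857
Contributions (O − E)²/E:
  (21 − 22.2857)²/22.2857 = 0.0742
  (31 − 29.7143)²/29.7143 = 0.0556
  (7 − 16.7143)²/16.7143 = 5.6459
  (32 − 22.2857)²/22.2857 = 4.2344
  (31 − 28.2857)²/28.2857 = 0.2605
  (35 − 37.7143)²/37.7143 = 0.1953
  (19 − 10.7143)²/10.7143 = 6.4076
  (6 − 14.2857)²/14.2857 = 4.8057
χ² = 0.0742 + 0.0556 + 5.6459 + 4.2344 + 0.2605 + 0.1953 + 6.4076 + 4.8057 = 21.679
df = (4−1)(2−1) = 3. Since 21.679 > 6.251, reject the null hypothesis of independence at α = 0.1.

21.679; reject H₀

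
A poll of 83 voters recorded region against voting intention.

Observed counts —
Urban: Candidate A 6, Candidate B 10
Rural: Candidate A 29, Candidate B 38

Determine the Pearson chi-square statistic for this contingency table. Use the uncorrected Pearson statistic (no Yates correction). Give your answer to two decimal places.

Row totals: 16, 67. Column totals: 35, 48. Grand total N = 83.
Expected counts (row total × column total / N):
  Urban, Candidate A: 16×35/83 = 6.747
  Urban, Candidate B: 16×48/83 = 9.253
  Rural, Candidate A: 67×35/83 = 28.253
  Rural, Candidate B: 67×48/83 = 38.747
Contributions (O − E)²/E:
  (6 − 6.747)²/6.747 = 0.0827
  (10 − 9.253)²/9.253 = 0.0603
  (29 − 28.253)²/28.253 = 0.0198
  (38 − 38.747)²/38.747 = 0.0144
χ² = 0.0827 + 0.0603 + 0.0198 + 0.0144 = 0.18

0.18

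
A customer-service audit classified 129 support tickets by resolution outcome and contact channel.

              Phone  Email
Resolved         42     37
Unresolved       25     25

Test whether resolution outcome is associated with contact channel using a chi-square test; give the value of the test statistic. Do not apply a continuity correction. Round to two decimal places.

0.12

Row totals: 79, 50. Column totals: 67, 62. Grand total N = 129.
Expected counts (row total × column total / N):
  Resolved, Phone: 79×67/129 = 41.031
  Resolved, Email: 79×62/129 = 37.969
  Unresolved, Phone: 50×67/129 = 25.969
  Unresolved, Email: 50×62/129 = 24.031
Contributions (O − E)²/E:
  (42 − 41.031)²/41.031 = 0.0229
  (37 − 37.969)²/37.969 = 0.0247
  (25 − 25.969)²/25.969 = 0.0362
  (25 − 24.031)²/24.031 = 0.0391
χ² = 0.0229 + 0.0247 + 0.0362 + 0.0391 = 0.12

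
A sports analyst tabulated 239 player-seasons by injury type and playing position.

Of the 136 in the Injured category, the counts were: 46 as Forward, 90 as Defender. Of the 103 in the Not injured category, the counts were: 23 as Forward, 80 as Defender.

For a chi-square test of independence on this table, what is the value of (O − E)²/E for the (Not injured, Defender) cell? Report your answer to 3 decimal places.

0.619

Row total (Not injured) = 103; column total (Defender) = 170; N = 239.
Expected count E = 103 × 170 / 239 = 73.2636.
Contribution = (O − E)²/E = (80 − 73.2636)² / 73.2636 = 0.619.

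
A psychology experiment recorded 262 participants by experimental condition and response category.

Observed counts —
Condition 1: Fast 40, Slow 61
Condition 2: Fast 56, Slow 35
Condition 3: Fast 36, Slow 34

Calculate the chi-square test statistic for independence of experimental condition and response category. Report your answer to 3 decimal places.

Row totals: 101, 91, 70. Column totals: 132, 130. Grand total N = 262.
Expected counts (row total × column total / N):
  Condition 1, Fast: 101×132/262 = 50.8855
  Condition 1, Slow: 101×130/262 = 50.1145
  Condition 2, Fast: 91×132/262 = 45.8473
  Condition 2, Slow: 91×130/262 = 45.1527
  Condition 3, Fast: 70×132/262 = 35.2672
  Condition 3, Slow: 70×130/262 = 34.7328
Contributions (O − E)²/E:
  (40 − 50.8855)²/50.8855 = 2.3286
  (61 − 50.1145)²/50.1145 = 2.3645
  (56 − 45.8473)²/45.8473 = 2.2483
  (35 − 45.1527)²/45.1527 = 2.2829
  (36 − 35.2672)²/35.2672 = 0.0152
  (34 − 34.7328)²/34.7328 = 0.0155
χ² = 2.3286 + 2.3645 + 2.2483 + 2.2829 + 0.0152 + 0.0155 = 9.255

9.255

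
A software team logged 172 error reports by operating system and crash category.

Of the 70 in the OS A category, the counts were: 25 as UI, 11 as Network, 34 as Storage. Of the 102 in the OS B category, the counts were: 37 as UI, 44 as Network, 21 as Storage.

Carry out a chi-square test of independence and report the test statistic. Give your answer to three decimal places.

Row totals: 70, 102. Column totals: 62, 55, 55. Grand total N = 172.
Expected counts (row total × column total / N):
  OS A, UI: 70×62/172 = 25.2326
  OS A, Network: 70×55/172 = 22.3837
  OS A, Storage: 70×55/172 = 22.3837
  OS B, UI: 102×62/172 = 36.7674
  OS B, Network: 102×55/172 = 32.6163
  OS B, Storage: 102×55/172 = 32.6163
Contributions (O − E)²/E:
  (25 − 25.2326)²/25.2326 = 0.0021
  (11 − 22.3837)²/22.3837 = 5.7894
  (34 − 22.3837)²/22.3837 = 6.0284
  (37 − 36.7674)²/36.7674 = 0.0015
  (44 − 32.6163)²/32.6163 = 3.9731
  (21 − 32.6163)²/32.6163 = 4.1371
χ² = 0.0021 + 5.7894 + 6.0284 + 0.0015 + 3.9731 + 4.1371 = 19.932

19.932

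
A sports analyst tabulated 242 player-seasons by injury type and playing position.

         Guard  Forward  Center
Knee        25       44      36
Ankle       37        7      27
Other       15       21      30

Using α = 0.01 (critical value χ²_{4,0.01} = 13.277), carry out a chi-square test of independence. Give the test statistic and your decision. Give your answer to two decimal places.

29.09; reject H₀

Row totals: 105, 71, 66. Column totals: 77, 72, 93. Grand total N = 242.
Expected counts (row total × column total / N):
  Knee, Guard: 105×77/242 = 33.409
  Knee, Forward: 105×72/242 = 31.240
  Knee, Center: 105×93/242 = 40.351
  Ankle, Guard: 71×77/242 = 22.591
  Ankle, Forward: 71×72/242 = 21.124
  Ankle, Center: 71×93/242 = 27.285
  Other, Guard: 66×77/242 = 21.000
  Other, Forward: 66×72/242 = 19.636
  Other, Center: 66×93/242 = 25.364
Contributions (O − E)²/E:
  (25 − 33.409)²/33.409 = 2.1165
  (44 − 31.240)²/31.240 = 5.2118
  (36 − 40.351)²/40.351 = 0.4692
  (37 − 22.591)²/22.591 = 9.1904
  (7 − 21.124)²/21.124 = 9.4436
  (27 − 27.285)²/27.285 = 0.0030
  (15 − 21.000)²/21.000 = 1.7143
  (21 − 19.636)²/19.636 = 0.0947
  (30 − 25.364)²/25.364 = 0.8474
χ² = 2.1165 + 5.2118 + 0.4692 + 9.1904 + 9.4436 + 0.0030 + 1.7143 + 0.0947 + 0.8474 = 29.09
df = (3−1)(3−1) = 4. Since 29.09 > 13.277, reject the null hypothesis of independence at α = 0.01.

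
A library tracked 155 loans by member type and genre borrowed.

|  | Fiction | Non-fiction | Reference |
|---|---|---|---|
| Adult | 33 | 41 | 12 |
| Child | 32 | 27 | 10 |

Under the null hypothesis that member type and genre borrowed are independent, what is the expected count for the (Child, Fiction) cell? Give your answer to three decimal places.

Row total (Child) = 69; column total (Fiction) = 65; grand total N = 155.
Expected count = (row total × column total) / N = 69 × 65 / 155 = 28.935.

28.935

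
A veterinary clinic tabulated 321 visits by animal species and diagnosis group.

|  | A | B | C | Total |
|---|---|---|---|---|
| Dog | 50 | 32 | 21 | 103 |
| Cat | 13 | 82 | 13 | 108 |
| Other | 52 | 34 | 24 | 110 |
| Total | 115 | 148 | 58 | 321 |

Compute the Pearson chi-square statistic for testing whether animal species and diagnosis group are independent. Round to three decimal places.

60.462

Grand total N = 321.
Expected counts (row total × column total / N):
  Dog, A: 103×115/321 = 36.9003
  Dog, B: 103×148/321 = 47.4891
  Dog, C: 103×58/321 = 18.6106
  Cat, A: 108×115/321 = 38.6916
  Cat, B: 108×148/321 = 49.7944
  Cat, C: 108×58/321 = 19.5140
  Other, A: 110×115/321 = 39.4081
  Other, B: 110×148/321 = 50.7165
  Other, C: 110×58/321 = 19.8754
Contributions (O − E)²/E:
  (50 − 36.9003)²/36.9003 = 4.6504
  (32 − 47.4891)²/47.4891 = 5.0519
  (21 − 18.6106)²/18.6106 = 0.3068
  (13 − 38.6916)²/38.6916 = 17.0595
  (82 − 49.7944)²/49.7944 = 20.8297
  (13 − 19.5140)²/19.5140 = 2.1744
  (52 − 39.4081)²/39.4081 = 4.0234
  (34 − 50.7165)²/50.7165 = 5.5099
  (24 − 19.8754)²/19.8754 = 0.8559
χ² = 4.6504 + 5.0519 + 0.3068 + 17.0595 + 20.8297 + 2.1744 + 4.0234 + 5.5099 + 0.8559 = 60.462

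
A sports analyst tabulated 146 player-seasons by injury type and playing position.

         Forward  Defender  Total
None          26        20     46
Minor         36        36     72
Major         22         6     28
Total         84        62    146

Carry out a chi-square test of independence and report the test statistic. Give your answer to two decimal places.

Grand total N = 146.
Expected counts (row total × column total / N):
  None, Forward: 46×84/146 = 26.466
  None, Defender: 46×62/146 = 19.534
  Minor, Forward: 72×84/146 = 41.425
  Minor, Defender: 72×62/146 = 30.575
  Major, Forward: 28×84/146 = 16.110
  Major, Defender: 28×62/146 = 11.890
Contributions (O − E)²/E:
  (26 − 26.466)²/26.466 = 0.0082
  (20 − 19.534)²/19.534 = 0.0111
  (36 − 41.425)²/41.425 = 0.7105
  (36 − 30.575)²/30.575 = 0.9626
  (22 − 16.110)²/16.110 = 2.1535
  (6 − 11.890)²/11.890 = 2.9178
χ² = 0.0082 + 0.0111 + 0.7105 + 0.9626 + 2.1535 + 2.9178 = 6.76

6.76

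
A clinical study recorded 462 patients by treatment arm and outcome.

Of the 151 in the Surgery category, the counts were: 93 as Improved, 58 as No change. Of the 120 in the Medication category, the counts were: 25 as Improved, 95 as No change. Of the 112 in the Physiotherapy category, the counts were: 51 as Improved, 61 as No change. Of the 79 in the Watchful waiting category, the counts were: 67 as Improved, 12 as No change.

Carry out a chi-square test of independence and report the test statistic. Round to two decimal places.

Row totals: 151, 120, 112, 79. Column totals: 236, 226. Grand total N = 462.
Expected counts (row total × column total / N):
  Surgery, Improved: 151×236/462 = 77.1342
  Surgery, No change: 151×226/462 = 73.8658
  Medication, Improved: 120×236/462 = 61.2987
  Medication, No change: 120×226/462 = 58.7013
  Physiotherapy, Improved: 112×236/462 = 57.2121
  Physiotherapy, No change: 112×226/462 = 54.7879
  Watchful waiting, Improved: 79×236/462 = 40.3550
  Watchful waiting, No change: 79×226/462 = 38.6450
Contributions (O − E)²/E:
  (93 − 77.1342)²/77.1342 = 3.2635
  (58 − 73.8658)²/73.8658 = 3.4079
  (25 − 61.2987)²/61.2987 = 21.4947
  (95 − 58.7013)²/58.7013 = 22.4458
  (51 − 57.2121)²/57.2121 = 0.6745
  (61 − 54.7879)²/54.7879 = 0.7044
  (67 − 40.3550)²/40.3550 = 17.5928
  (12 − 38.6450)²/38.6450 = 18.3712
χ² = 3.2635 + 3.4079 + 21.4947 + 22.4458 + 0.6745 + 0.7044 + 17.5928 + 18.3712 = 87.95

87.95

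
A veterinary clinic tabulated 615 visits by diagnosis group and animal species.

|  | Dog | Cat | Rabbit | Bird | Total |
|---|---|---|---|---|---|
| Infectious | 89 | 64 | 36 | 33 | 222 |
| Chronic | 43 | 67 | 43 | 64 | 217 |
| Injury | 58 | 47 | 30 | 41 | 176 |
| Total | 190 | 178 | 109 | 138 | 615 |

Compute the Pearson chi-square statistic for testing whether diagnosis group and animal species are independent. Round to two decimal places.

Grand total N = 615.
Expected counts (row total × column total / N):
  Infectious, Dog: 222×190/615 = 68.585
  Infectious, Cat: 222×178/615 = 64.254
  Infectious, Rabbit: 222×109/615 = 39.346
  Infectious, Bird: 222×138/615 = 49.815
  Chronic, Dog: 217×190/615 = 67.041
  Chronic, Cat: 217×178/615 = 62.807
  Chronic, Rabbit: 217×109/615 = 38.460
  Chronic, Bird: 217×138/615 = 48.693
  Injury, Dog: 176×190/615 = 54.374
  Injury, Cat: 176×178/615 = 50.940
  Injury, Rabbit: 176×109/615 = 31.193
  Injury, Bird: 176×138/615 = 39.493
Contributions (O − E)²/E:
  (89 − 68.585)²/68.585 = 6.0767
  (64 − 64.254)²/64.254 = 0.0010
  (36 − 39.346)²/39.346 = 0.2845
  (33 − 49.815)²/49.815 = 5.6759
  (43 − 67.041)²/67.041 = 8.6211
  (67 − 62.807)²/62.807 = 0.2799
  (43 − 38.460)²/38.460 = 0.5359
  (64 − 48.693)²/48.693 = 4.8119
  (58 − 54.374)²/54.374 = 0.2418
  (47 − 50.940)²/50.940 = 0.3047
  (30 − 31.193)²/31.193 = 0.0456
  (41 − 39.493)²/39.493 = 0.0575
χ² = 6.0767 + 0.0010 + 0.2845 + 5.6759 + 8.6211 + 0.2799 + 0.5359 + 4.8119 + 0.2418 + 0.3047 + 0.0456 + 0.0575 = 26.94

26.94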